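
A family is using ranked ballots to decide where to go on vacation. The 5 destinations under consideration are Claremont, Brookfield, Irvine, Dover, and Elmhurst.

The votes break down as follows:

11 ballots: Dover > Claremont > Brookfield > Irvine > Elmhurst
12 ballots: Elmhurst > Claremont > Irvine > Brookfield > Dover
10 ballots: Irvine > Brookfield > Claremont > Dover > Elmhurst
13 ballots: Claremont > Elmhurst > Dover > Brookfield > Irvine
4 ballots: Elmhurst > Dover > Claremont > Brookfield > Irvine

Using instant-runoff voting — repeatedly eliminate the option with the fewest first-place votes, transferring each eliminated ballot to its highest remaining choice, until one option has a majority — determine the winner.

Round 1: Elmhurst 16, Claremont 13, Dover 11, Irvine 10, Brookfield 0. Brookfield has the fewest and is eliminated.
Round 2: Elmhurst 16, Claremont 13, Dover 11, Irvine 10. Irvine has the fewest and is eliminated.
Round 3: Claremont 23, Elmhurst 16, Dover 11. Dover has the fewest and is eliminated.
Round 4: Claremont 34, Elmhurst 16. Claremont has a majority.

Claremont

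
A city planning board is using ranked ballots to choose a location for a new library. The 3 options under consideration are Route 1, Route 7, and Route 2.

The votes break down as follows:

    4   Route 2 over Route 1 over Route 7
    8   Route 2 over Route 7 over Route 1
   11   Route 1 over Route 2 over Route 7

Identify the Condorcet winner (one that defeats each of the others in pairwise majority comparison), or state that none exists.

Route 2

Head-to-head results (23 voters total):
Route 1 vs Route 7: Route 1 wins 15–8.
Route 1 vs Route 2: Route 2 wins 12–11.
Route 7 vs Route 2: Route 2 wins 23–0.
Route 2 beats each rival — Route 1 (12–11), Route 7 (23–0) — so Route 2 is the Condorcet winner.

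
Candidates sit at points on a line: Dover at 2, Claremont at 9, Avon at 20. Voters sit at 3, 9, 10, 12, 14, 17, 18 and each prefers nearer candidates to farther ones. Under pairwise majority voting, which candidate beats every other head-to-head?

Claremont

With single-peaked preferences on a line, the Condorcet winner is the candidate closest to the median voter.
The median voter (position 12) is closest to Claremont at 9.
Check: Claremont vs Avon — voters closer to Claremont: 5 of 7.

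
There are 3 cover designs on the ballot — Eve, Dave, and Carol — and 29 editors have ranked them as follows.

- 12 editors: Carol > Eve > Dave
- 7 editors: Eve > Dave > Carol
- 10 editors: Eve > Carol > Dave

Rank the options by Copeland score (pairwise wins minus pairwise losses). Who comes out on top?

Eve

Pairwise results:
  Eve vs Dave: Eve wins 29–0.
  Eve vs Carol: Eve wins 17–12.
  Dave vs Carol: Carol wins 22–7.
Copeland scores (wins − losses):
  Eve: 2 − 0 = 2
  Dave: 0 − 2 = -2
  Carol: 1 − 1 = 0
Eve has the best Copeland score.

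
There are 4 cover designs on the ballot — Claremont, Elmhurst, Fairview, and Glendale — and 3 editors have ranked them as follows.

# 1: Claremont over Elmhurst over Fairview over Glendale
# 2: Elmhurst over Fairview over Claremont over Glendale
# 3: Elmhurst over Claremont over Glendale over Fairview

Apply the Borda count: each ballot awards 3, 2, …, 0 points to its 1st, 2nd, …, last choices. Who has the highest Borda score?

Elmhurst

Borda scores:
  Claremont: 3 + 1 + 2 = 6
  Elmhurst: 2 + 3 + 3 = 8
  Fairview: 1 + 2 + 0 = 3
  Glendale: 0 + 0 + 1 = 1
Elmhurst has the highest total.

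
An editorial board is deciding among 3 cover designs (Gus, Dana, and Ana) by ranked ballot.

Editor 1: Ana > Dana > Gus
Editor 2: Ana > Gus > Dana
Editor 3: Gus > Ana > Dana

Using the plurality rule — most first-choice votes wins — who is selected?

Ana

First-place vote totals:
  Gus: 1
  Dana: 0
  Ana: 2
Ana has the most first-place votes.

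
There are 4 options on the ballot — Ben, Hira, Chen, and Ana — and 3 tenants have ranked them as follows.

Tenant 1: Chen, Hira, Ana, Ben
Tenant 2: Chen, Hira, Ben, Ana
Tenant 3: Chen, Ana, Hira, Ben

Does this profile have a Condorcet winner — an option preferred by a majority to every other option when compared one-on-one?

Head-to-head results (3 voters total):
Ben vs Hira: Hira wins 3–0.
Ben vs Chen: Chen wins 3–0.
Ben vs Ana: Ana wins 2–1.
Hira vs Chen: Chen wins 3–0.
Hira vs Ana: Hira wins 2–1.
Chen vs Ana: Chen wins 3–0.
Chen beats each rival — Ben (3–0), Hira (3–0), Ana (3–0) — so Chen is the Condorcet winner.

Yes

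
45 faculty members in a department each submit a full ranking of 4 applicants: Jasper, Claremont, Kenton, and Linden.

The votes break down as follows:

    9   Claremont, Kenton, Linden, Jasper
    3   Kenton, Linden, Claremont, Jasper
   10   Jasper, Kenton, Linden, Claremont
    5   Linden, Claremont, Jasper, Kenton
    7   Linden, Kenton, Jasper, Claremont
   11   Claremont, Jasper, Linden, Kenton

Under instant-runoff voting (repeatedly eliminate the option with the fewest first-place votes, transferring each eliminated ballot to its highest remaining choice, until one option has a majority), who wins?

Round 1: Claremont 20, Linden 12, Jasper 10, Kenton 3. Kenton has the fewest and is eliminated.
Round 2: Claremont 20, Linden 15, Jasper 10. Jasper has the fewest and is eliminated.
Round 3: Linden 25, Claremont 20. Linden has a majority.

Linden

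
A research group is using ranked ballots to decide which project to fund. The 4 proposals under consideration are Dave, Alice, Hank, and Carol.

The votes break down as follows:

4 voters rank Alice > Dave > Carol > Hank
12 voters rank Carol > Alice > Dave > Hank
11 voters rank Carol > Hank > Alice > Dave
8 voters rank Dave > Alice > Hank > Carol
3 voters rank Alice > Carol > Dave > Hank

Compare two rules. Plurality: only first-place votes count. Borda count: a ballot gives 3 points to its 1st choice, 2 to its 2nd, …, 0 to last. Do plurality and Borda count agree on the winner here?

Yes

Plurality first-place counts: Dave 8, Alice 7, Hank 0, Carol 23 → Carol.
Borda totals: Dave 47, Alice 72, Hank 30, Carol 79 → Carol.
The two rules agree on Carol.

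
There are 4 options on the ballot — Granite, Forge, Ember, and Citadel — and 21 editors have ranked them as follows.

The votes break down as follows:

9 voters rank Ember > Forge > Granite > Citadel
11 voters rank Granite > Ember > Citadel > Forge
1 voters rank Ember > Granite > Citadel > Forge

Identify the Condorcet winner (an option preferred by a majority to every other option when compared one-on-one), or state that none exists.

Granite

Head-to-head results (21 voters total):
Granite vs Forge: Granite wins 12–9.
Granite vs Ember: Granite wins 11–10.
Granite vs Citadel: Granite wins 21–0.
Forge vs Ember: Ember wins 21–0.
Forge vs Citadel: Citadel wins 12–9.
Ember vs Citadel: Ember wins 21–0.
Granite beats each rival — Forge (12–9), Ember (11–10), Citadel (21–0) — so Granite is the Condorcet winner.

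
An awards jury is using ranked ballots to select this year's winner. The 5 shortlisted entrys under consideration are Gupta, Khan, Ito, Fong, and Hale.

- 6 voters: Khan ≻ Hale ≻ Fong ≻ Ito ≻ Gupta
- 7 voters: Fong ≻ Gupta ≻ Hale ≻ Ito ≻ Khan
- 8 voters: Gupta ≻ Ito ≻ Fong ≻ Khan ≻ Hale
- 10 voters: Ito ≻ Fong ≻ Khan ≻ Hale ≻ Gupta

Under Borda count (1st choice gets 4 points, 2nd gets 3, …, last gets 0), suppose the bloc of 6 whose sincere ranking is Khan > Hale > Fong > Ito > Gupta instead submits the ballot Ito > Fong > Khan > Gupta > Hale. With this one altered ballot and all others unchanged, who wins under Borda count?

Borda totals with the altered ballot: Gupta 59, Khan 40, Ito 95, Fong 92, Hale 24.
The switch changes the winner from Fong to Ito.

Ito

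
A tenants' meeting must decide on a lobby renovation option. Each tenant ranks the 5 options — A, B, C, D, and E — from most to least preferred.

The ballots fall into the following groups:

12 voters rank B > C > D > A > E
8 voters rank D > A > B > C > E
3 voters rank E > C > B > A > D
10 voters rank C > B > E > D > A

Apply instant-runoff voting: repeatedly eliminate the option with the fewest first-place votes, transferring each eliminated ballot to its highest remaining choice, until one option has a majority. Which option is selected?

Round 1: B 12, C 10, D 8, E 3, A 0. A has the fewest and is eliminated.
Round 2: B 12, C 10, D 8, E 3. E has the fewest and is eliminated.
Round 3: C 13, B 12, D 8. D has the fewest and is eliminated.
Round 4: B 20, C 13. B has a majority.

B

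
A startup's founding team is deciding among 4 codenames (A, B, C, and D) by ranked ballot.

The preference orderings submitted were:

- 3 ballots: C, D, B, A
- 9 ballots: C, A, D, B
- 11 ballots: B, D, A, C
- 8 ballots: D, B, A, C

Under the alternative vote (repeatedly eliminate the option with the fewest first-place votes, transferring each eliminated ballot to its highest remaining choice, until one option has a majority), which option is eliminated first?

A

Round 1: C 12, B 11, D 8, A 0. A has the fewest and is eliminated.
Round 2: C 12, B 11, D 8. D has the fewest and is eliminated.
Round 3: B 19, C 12. B has a majority.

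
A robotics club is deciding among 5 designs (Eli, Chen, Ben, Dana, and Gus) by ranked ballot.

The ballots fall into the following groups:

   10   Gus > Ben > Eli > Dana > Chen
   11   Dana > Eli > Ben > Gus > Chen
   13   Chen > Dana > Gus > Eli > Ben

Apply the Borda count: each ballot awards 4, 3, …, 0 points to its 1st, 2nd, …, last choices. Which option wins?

Dana

Borda scores:
  Eli: 10·2 + 11·3 + 13·1 = 66
  Chen: 10·0 + 11·0 + 13·4 = 52
  Ben: 10·3 + 11·2 + 13·0 = 52
  Dana: 10·1 + 11·4 + 13·3 = 93
  Gus: 10·4 + 11·1 + 13·2 = 77
Dana has the highest total.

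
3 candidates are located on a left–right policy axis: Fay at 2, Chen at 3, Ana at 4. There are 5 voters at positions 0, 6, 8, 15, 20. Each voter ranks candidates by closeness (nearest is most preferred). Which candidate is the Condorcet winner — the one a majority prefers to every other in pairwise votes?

With single-peaked preferences on a line, the Condorcet winner is the candidate closest to the median voter.
The median voter (position 8) is closest to Ana at 4.
Check: Ana vs Chen — voters closer to Ana: 4 of 5.

Ana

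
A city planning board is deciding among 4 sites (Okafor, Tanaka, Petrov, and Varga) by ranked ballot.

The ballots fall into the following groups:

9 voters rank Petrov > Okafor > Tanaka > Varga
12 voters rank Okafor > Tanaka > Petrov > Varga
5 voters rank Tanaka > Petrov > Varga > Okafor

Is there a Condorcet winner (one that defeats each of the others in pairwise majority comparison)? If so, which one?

Head-to-head results (26 voters total):
Okafor vs Tanaka: Okafor wins 21–5.
Okafor vs Petrov: Petrov wins 14–12.
Okafor vs Varga: Okafor wins 21–5.
Tanaka vs Petrov: Tanaka wins 17–9.
Tanaka vs Varga: Tanaka wins 26–0.
Petrov vs Varga: Petrov wins 26–0.
No candidate beats all others: Okafor beats Tanaka beats Petrov beats Okafor, a majority cycle.

No Condorcet winner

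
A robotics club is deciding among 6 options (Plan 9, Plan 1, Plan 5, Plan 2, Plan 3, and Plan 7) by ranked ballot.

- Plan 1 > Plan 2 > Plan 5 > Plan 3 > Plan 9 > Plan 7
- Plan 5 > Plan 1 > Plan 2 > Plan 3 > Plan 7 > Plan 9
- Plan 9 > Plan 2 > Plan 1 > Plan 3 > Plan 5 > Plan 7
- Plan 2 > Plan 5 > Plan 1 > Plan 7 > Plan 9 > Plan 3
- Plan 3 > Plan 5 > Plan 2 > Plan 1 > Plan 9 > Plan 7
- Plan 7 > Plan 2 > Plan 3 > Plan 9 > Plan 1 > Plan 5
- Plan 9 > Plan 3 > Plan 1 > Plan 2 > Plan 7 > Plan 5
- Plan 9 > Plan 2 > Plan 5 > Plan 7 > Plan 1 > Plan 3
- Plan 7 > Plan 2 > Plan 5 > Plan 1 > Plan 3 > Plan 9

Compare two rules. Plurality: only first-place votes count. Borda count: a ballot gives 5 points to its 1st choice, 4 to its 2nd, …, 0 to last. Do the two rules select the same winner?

No

Plurality first-place counts: Plan 9 3, Plan 1 1, Plan 5 1, Plan 2 1, Plan 3 1, Plan 7 2 → Plan 9.
Borda totals: Plan 9 20, Plan 1 24, Plan 5 23, Plan 2 33, Plan 3 19, Plan 7 16 → Plan 2.
The two rules disagree: plurality picks Plan 9, Borda picks Plan 2.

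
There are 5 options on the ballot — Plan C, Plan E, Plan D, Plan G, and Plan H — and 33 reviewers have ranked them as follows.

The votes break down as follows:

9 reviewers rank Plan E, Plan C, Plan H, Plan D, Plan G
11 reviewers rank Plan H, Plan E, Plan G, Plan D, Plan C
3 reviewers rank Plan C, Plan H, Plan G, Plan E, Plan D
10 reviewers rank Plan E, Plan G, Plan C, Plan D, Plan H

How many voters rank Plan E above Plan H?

Ballots ranking Plan E above Plan H: 9+10 = 19.
Ballots ranking Plan H above Plan E: 11+3 = 14.
So 19 of 33 voters prefer Plan E to Plan H.

19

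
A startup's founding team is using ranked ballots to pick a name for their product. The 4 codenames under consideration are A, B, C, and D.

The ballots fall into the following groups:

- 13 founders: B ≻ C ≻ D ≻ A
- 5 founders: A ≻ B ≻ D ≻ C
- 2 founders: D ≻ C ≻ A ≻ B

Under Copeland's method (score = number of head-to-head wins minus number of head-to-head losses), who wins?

Pairwise results:
  A vs B: B wins 13–7.
  A vs C: C wins 15–5.
  A vs D: D wins 15–5.
  B vs C: B wins 18–2.
  B vs D: B wins 18–2.
  C vs D: C wins 13–7.
Copeland scores (wins − losses):
  A: 0 − 3 = -3
  B: 3 − 0 = 3
  C: 2 − 1 = 1
  D: 1 − 2 = -1
B has the best Copeland score.

B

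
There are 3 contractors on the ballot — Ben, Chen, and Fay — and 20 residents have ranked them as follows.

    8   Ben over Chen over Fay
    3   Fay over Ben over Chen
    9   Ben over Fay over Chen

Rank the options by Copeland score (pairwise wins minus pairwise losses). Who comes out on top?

Pairwise results:
  Ben vs Chen: Ben wins 20–0.
  Ben vs Fay: Ben wins 17–3.
  Chen vs Fay: Fay wins 12–8.
Copeland scores (wins − losses):
  Ben: 2 − 0 = 2
  Chen: 0 − 2 = -2
  Fay: 1 − 1 = 0
Ben has the best Copeland score.

Ben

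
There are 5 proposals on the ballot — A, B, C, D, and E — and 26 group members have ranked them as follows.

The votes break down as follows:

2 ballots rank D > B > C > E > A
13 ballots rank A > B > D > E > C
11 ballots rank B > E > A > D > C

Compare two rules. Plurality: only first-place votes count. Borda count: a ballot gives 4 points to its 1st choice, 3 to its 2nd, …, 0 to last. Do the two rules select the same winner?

Plurality first-place counts: A 13, B 11, C 0, D 2, E 0 → A.
Borda totals: A 74, B 89, C 4, D 45, E 48 → B.
The two rules disagree: plurality picks A, Borda picks B.

No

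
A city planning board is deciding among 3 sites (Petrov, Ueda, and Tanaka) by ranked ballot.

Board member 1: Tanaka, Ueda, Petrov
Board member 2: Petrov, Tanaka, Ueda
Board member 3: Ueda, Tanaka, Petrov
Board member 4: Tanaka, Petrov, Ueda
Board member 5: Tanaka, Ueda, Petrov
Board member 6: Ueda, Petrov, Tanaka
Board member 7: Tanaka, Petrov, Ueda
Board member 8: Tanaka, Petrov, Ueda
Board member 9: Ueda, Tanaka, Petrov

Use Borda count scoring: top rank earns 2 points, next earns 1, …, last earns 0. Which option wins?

Tanaka

Borda scores:
  Petrov: 0 + 2 + 0 + 1 + 0 + 1 + 1 + 1 + 0 = 6
  Ueda: 1 + 0 + 2 + 0 + 1 + 2 + 0 + 0 + 2 = 8
  Tanaka: 2 + 1 + 1 + 2 + 2 + 0 + 2 + 2 + 1 = 13
Tanaka has the highest total.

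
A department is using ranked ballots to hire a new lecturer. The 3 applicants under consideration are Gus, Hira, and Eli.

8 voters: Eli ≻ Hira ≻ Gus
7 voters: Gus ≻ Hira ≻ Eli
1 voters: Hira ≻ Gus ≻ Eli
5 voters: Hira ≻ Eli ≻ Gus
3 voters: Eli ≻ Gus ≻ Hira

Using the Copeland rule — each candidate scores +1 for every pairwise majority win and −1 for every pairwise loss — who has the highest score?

Pairwise results:
  Gus vs Hira: Hira wins 14–10.
  Gus vs Eli: Eli wins 16–8.
  Hira vs Eli: Hira wins 13–11.
Copeland scores (wins − losses):
  Gus: 0 − 2 = -2
  Hira: 2 − 0 = 2
  Eli: 1 − 1 = 0
Hira has the best Copeland score.

Hira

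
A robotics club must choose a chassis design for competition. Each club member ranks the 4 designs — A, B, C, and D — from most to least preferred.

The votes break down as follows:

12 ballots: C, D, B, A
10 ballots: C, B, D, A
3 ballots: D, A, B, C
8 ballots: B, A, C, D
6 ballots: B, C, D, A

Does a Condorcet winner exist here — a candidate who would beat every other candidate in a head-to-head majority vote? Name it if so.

C

Head-to-head results (39 voters total):
A vs B: B wins 36–3.
A vs C: C wins 28–11.
A vs D: D wins 31–8.
B vs C: C wins 22–17.
B vs D: B wins 24–15.
C vs D: C wins 36–3.
C beats each rival — A (28–11), B (22–17), D (36–3) — so C is the Condorcet winner.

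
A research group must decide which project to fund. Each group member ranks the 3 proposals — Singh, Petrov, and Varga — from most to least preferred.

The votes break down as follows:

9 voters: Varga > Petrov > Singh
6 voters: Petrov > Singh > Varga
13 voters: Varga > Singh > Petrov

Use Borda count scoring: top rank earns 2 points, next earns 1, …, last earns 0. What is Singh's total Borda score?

Borda scores:
  Singh: 9·0 + 6·1 + 13·1 = 19
  Petrov: 9·1 + 6·2 + 13·0 = 21
  Varga: 9·2 + 6·0 + 13·2 = 44

19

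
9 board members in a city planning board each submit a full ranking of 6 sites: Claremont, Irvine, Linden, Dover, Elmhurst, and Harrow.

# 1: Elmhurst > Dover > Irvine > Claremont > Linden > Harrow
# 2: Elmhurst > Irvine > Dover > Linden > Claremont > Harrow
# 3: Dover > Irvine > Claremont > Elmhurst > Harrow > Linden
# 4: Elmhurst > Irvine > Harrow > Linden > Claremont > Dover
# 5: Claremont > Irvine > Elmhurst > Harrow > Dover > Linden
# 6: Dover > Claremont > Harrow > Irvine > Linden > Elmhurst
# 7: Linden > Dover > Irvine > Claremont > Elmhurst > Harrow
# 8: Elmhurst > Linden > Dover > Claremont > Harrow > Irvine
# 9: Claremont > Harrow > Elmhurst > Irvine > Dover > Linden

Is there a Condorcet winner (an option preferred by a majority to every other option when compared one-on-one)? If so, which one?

There is no Condorcet winner

Head-to-head results (9 voters total):
Claremont vs Irvine: Irvine wins 5–4.
Claremont vs Linden: Claremont wins 5–4.
Claremont vs Dover: Dover wins 6–3.
Claremont vs Elmhurst: Claremont wins 5–4.
Claremont vs Harrow: Claremont wins 8–1.
Irvine vs Linden: Irvine wins 7–2.
Irvine vs Dover: Dover wins 5–4.
Irvine vs Elmhurst: Elmhurst wins 5–4.
Irvine vs Harrow: Irvine wins 6–3.
Linden vs Dover: Dover wins 6–3.
Linden vs Elmhurst: Elmhurst wins 7–2.
Linden vs Harrow: Harrow wins 5–4.
Dover vs Elmhurst: Elmhurst wins 6–3.
Dover vs Harrow: Dover wins 6–3.
Elmhurst vs Harrow: Elmhurst wins 7–2.
No candidate beats all others: Claremont beats Elmhurst beats Irvine beats Claremont, a majority cycle.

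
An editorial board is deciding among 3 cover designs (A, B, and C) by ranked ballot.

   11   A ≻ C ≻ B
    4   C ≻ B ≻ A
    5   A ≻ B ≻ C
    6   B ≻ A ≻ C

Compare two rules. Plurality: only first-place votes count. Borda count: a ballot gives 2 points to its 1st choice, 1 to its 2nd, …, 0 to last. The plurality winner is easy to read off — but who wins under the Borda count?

A

Plurality first-place counts: A 16, B 6, C 4 → A.
Borda totals: A 38, B 21, C 19 → A.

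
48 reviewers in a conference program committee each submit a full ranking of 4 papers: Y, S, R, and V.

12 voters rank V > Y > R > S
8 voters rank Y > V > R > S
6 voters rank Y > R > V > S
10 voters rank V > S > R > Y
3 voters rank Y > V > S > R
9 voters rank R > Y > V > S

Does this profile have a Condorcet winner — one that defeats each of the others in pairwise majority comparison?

Yes

Head-to-head results (48 voters total):
Y vs S: Y wins 38–10.
Y vs R: Y wins 29–19.
Y vs V: Y wins 26–22.
S vs R: R wins 35–13.
S vs V: V wins 48–0.
R vs V: V wins 33–15.
Y beats each rival — S (38–10), R (29–19), V (26–22) — so Y is the Condorcet winner.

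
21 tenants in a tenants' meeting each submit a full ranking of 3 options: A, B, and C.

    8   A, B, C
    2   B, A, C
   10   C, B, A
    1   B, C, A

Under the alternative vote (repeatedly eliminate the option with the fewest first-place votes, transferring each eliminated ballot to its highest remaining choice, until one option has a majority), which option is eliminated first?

Round 1: C 10, A 8, B 3. B has the fewest and is eliminated.
Round 2: C 11, A 10. C has a majority.

B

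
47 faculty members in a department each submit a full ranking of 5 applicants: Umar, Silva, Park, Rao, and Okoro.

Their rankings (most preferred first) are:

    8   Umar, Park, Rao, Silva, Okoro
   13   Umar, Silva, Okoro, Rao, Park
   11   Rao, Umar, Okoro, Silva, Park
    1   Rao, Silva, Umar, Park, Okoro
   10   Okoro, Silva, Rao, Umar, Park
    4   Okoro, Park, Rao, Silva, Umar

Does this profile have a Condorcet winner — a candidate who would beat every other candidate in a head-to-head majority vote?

Head-to-head results (47 voters total):
Umar vs Silva: Umar wins 32–15.
Umar vs Park: Umar wins 43–4.
Umar vs Rao: Rao wins 26–21.
Umar vs Okoro: Umar wins 33–14.
Silva vs Park: Silva wins 35–12.
Silva vs Rao: Rao wins 24–23.
Silva vs Okoro: Okoro wins 25–22.
Park vs Rao: Rao wins 35–12.
Park vs Okoro: Okoro wins 38–9.
Rao vs Okoro: Okoro wins 27–20.
No candidate beats all others: Umar beats Okoro beats Rao beats Umar, a majority cycle.

No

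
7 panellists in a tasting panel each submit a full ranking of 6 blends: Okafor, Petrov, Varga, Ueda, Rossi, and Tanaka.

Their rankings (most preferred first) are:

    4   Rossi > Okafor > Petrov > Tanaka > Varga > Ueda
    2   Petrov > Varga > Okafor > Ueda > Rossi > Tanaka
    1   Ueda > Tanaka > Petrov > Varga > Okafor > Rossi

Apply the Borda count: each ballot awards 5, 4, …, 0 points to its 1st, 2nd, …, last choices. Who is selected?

Petrov

Borda scores:
  Okafor: 4·4 + 2·3 + 1 = 23
  Petrov: 4·3 + 2·5 + 3 = 25
  Varga: 4·1 + 2·4 + 2 = 14
  Ueda: 4·0 + 2·2 + 5 = 9
  Rossi: 4·5 + 2·1 + 0 = 22
  Tanaka: 4·2 + 2·0 + 4 = 12
Petrov has the highest total.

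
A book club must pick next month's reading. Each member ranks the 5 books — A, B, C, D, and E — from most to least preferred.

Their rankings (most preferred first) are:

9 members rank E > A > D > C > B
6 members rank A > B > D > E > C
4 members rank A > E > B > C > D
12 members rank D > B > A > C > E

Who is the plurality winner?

D

First-place vote totals:
  A: 10
  B: 0
  C: 0
  D: 12
  E: 9
D has the most first-place votes.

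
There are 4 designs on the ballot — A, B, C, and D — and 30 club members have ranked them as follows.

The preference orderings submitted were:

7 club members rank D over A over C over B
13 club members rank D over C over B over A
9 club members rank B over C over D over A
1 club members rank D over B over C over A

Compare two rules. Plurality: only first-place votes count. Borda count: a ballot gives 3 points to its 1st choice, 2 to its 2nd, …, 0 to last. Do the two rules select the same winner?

Yes

Plurality first-place counts: A 0, B 9, C 0, D 21 → D.
Borda totals: A 14, B 42, C 52, D 72 → D.
The two rules agree on D.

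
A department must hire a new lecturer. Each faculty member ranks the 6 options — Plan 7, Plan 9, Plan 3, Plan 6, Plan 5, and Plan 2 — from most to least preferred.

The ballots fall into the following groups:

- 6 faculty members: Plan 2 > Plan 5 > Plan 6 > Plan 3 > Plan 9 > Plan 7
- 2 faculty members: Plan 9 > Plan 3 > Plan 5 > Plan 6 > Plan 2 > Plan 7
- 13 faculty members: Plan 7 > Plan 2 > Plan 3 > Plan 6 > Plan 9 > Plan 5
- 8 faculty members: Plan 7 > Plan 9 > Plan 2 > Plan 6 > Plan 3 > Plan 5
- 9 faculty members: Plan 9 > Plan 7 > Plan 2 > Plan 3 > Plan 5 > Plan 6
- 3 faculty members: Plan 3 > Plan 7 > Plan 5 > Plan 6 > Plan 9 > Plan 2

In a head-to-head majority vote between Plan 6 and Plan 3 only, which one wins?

Ballots ranking Plan 6 above Plan 3: 6+8 = 14.
Ballots ranking Plan 3 above Plan 6: 2+13+9+3 = 27.
Plan 3 wins the head-to-head, 27–14.

Plan 3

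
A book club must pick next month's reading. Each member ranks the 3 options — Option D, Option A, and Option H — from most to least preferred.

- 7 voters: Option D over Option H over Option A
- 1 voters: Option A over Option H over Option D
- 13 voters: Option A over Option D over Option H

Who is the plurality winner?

First-place vote totals:
  Option D: 7
  Option A: 14
  Option H: 0
Option A has the most first-place votes.

Option A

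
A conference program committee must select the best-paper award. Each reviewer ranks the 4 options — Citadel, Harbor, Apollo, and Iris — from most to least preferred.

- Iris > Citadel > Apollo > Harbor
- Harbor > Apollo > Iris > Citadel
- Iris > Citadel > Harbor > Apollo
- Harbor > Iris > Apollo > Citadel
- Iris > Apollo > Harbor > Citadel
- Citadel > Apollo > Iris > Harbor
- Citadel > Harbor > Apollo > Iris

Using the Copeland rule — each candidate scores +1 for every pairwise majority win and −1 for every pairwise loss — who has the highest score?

Pairwise results:
  Citadel vs Harbor: Citadel wins 4–3.
  Citadel vs Apollo: Citadel wins 4–3.
  Citadel vs Iris: Iris wins 5–2.
  Harbor vs Apollo: Harbor wins 4–3.
  Harbor vs Iris: Iris wins 4–3.
  Apollo vs Iris: Iris wins 4–3.
Copeland scores (wins − losses):
  Citadel: 2 − 1 = 1
  Harbor: 1 − 2 = -1
  Apollo: 0 − 3 = -3
  Iris: 3 − 0 = 3
Iris has the best Copeland score.

Iris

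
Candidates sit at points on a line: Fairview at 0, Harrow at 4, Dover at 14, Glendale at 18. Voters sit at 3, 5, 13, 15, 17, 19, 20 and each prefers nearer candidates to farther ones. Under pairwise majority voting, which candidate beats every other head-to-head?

Dover

With single-peaked preferences on a line, the Condorcet winner is the candidate closest to the median voter.
The median voter (position 15) is closest to Dover at 14.
Check: Dover vs Fairview — voters closer to Dover: 5 of 7.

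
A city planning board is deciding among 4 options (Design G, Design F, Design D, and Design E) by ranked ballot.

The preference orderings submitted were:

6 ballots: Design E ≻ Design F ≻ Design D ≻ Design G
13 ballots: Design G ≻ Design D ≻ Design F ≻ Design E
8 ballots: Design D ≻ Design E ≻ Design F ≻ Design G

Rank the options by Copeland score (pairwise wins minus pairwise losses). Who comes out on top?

Design D

Pairwise results:
  Design G vs Design F: Design F wins 14–13.
  Design G vs Design D: Design D wins 14–13.
  Design G vs Design E: Design E wins 14–13.
  Design F vs Design D: Design D wins 21–6.
  Design F vs Design E: Design E wins 14–13.
  Design D vs Design E: Design D wins 21–6.
Copeland scores (wins − losses):
  Design G: 0 − 3 = -3
  Design F: 1 − 2 = -1
  Design D: 3 − 0 = 3
  Design E: 2 − 1 = 1
Design D has the best Copeland score.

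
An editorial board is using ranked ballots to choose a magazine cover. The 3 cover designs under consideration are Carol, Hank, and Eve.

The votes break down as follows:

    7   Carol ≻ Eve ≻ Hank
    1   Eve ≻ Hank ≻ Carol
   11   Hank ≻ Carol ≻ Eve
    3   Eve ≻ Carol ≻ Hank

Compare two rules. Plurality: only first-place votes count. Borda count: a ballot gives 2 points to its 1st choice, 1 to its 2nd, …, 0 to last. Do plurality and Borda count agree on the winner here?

Plurality first-place counts: Carol 7, Hank 11, Eve 4 → Hank.
Borda totals: Carol 28, Hank 23, Eve 15 → Carol.
The two rules disagree: plurality picks Hank, Borda picks Carol.

No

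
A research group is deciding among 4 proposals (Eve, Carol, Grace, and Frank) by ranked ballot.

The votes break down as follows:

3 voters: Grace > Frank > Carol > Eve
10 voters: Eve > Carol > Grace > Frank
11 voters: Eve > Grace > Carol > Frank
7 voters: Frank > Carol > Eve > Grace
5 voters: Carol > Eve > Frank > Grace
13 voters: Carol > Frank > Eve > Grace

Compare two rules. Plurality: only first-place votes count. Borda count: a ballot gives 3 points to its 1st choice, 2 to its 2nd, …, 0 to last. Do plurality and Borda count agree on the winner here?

Plurality first-place counts: Eve 21, Carol 18, Grace 3, Frank 7 → Eve.
Borda totals: Eve 93, Carol 102, Grace 41, Frank 58 → Carol.
The two rules disagree: plurality picks Eve, Borda picks Carol.

No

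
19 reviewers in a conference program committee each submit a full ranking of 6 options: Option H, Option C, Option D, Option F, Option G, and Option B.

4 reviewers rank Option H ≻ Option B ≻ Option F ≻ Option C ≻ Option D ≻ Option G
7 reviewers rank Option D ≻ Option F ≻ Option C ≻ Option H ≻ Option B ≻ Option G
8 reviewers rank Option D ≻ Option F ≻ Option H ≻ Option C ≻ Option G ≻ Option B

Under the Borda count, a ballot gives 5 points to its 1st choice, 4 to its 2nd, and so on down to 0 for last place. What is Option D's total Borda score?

Borda scores:
  Option H: 4·5 + 7·2 + 8·3 = 58
  Option C: 4·2 + 7·3 + 8·2 = 45
  Option D: 4·1 + 7·5 + 8·5 = 79
  Option F: 4·3 + 7·4 + 8·4 = 72
  Option G: 4·0 + 7·0 + 8·1 = 8
  Option B: 4·4 + 7·1 + 8·0 = 23

79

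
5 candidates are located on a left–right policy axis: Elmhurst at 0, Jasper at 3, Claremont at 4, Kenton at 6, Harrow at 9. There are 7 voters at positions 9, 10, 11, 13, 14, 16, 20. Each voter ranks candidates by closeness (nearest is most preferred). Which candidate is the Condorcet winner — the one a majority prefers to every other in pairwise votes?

With single-peaked preferences on a line, the Condorcet winner is the candidate closest to the median voter.
The median voter (position 13) is closest to Harrow at 9.
Check: Harrow vs Claremont — voters closer to Harrow: 7 of 7.

Harrow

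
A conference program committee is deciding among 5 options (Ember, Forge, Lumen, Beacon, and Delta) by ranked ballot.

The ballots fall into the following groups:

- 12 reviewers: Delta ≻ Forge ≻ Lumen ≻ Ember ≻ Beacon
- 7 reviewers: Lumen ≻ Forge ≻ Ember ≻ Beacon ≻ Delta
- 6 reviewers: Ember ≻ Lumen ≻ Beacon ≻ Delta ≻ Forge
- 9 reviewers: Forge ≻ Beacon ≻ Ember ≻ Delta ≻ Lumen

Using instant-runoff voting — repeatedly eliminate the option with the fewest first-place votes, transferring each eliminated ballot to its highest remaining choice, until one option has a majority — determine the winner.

Round 1: Delta 12, Forge 9, Lumen 7, Ember 6, Beacon 0. Beacon has the fewest and is eliminated.
Round 2: Delta 12, Forge 9, Lumen 7, Ember 6. Ember has the fewest and is eliminated.
Round 3: Lumen 13, Delta 12, Forge 9. Forge has the fewest and is eliminated.
Round 4: Delta 21, Lumen 13. Delta has a majority.

Delta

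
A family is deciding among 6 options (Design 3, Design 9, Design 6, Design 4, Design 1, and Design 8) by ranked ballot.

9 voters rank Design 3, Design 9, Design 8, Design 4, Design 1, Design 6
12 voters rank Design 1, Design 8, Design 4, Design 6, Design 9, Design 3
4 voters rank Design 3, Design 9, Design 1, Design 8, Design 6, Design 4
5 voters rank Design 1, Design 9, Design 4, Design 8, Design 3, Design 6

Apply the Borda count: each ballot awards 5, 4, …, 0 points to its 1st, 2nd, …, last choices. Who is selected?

Borda scores:
  Design 3: 9·5 + 12·0 + 4·5 + 5·1 = 70
  Design 9: 9·4 + 12·1 + 4·4 + 5·4 = 84
  Design 6: 9·0 + 12·2 + 4·1 + 5·0 = 28
  Design 4: 9·2 + 12·3 + 4·0 + 5·3 = 69
  Design 1: 9·1 + 12·5 + 4·3 + 5·5 = 106
  Design 8: 9·3 + 12·4 + 4·2 + 5·2 = 93
Design 1 has the highest total.

Design 1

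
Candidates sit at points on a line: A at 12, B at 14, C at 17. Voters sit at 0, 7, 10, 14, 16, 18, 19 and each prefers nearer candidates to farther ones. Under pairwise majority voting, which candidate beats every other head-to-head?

B

With single-peaked preferences on a line, the Condorcet winner is the candidate closest to the median voter.
The median voter (position 14) is closest to B at 14.
Check: B vs A — voters closer to B: 4 of 7.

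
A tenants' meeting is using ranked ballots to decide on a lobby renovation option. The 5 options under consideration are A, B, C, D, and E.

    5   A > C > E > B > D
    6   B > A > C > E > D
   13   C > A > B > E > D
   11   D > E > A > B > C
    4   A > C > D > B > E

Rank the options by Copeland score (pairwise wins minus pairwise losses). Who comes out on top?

A

Pairwise results:
  A vs B: A wins 33–6.
  A vs C: A wins 26–13.
  A vs D: A wins 28–11.
  A vs E: A wins 28–11.
  B vs C: C wins 22–17.
  B vs D: B wins 24–15.
  B vs E: B wins 23–16.
  C vs D: C wins 28–11.
  C vs E: C wins 28–11.
  D vs E: E wins 24–15.
Copeland scores (wins − losses):
  A: 4 − 0 = 4
  B: 2 − 2 = 0
  C: 3 − 1 = 2
  D: 0 − 4 = -4
  E: 1 − 3 = -2
A has the best Copeland score.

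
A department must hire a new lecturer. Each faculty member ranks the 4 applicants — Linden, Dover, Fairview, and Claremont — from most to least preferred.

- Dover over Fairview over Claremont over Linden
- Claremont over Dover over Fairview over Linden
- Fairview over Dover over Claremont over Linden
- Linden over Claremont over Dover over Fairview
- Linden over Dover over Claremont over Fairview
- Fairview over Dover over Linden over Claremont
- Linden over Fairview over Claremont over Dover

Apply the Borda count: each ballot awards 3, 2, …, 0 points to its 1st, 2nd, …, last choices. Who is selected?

Dover

Borda scores:
  Linden: 0 + 0 + 0 + 3 + 3 + 1 + 3 = 10
  Dover: 3 + 2 + 2 + 1 + 2 + 2 + 0 = 12
  Fairview: 2 + 1 + 3 + 0 + 0 + 3 + 2 = 11
  Claremont: 1 + 3 + 1 + 2 + 1 + 0 + 1 = 9
Dover has the highest total.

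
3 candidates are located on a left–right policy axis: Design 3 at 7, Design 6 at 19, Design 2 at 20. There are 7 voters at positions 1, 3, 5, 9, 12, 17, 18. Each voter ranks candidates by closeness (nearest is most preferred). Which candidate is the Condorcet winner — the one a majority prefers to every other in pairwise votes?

Design 3

With single-peaked preferences on a line, the Condorcet winner is the candidate closest to the median voter.
The median voter (position 9) is closest to Design 3 at 7.
Check: Design 3 vs Design 6 — voters closer to Design 3: 5 of 7.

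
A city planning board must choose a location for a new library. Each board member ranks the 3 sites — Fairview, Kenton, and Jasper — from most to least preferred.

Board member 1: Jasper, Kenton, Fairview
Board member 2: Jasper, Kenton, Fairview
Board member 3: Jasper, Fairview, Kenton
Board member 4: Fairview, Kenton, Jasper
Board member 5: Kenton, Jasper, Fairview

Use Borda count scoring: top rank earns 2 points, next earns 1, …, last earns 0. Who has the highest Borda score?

Jasper

Borda scores:
  Fairview: 0 + 0 + 1 + 2 + 0 = 3
  Kenton: 1 + 1 + 0 + 1 + 2 = 5
  Jasper: 2 + 2 + 2 + 0 + 1 = 7
Jasper has the highest total.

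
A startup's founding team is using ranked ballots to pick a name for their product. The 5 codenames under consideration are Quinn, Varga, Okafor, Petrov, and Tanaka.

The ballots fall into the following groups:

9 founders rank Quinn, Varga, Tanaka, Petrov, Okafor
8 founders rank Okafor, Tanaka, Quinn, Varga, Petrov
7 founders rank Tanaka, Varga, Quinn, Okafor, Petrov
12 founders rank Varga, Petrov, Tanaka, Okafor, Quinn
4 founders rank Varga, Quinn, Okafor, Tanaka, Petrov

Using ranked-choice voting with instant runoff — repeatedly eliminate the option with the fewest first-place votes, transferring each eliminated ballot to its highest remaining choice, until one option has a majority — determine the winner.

Varga

Round 1: Varga 16, Quinn 9, Okafor 8, Tanaka 7, Petrov 0. Petrov has the fewest and is eliminated.
Round 2: Varga 16, Quinn 9, Okafor 8, Tanaka 7. Tanaka has the fewest and is eliminated.
Round 3: Varga 23, Quinn 9, Okafor 8. Varga has a majority.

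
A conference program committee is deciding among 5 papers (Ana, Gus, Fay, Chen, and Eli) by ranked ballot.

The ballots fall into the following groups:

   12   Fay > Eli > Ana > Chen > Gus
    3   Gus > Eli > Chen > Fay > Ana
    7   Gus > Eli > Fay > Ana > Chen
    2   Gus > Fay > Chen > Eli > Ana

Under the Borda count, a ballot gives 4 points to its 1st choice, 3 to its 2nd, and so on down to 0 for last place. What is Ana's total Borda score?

Borda scores:
  Ana: 12·2 + 3·0 + 7·1 + 2·0 = 31
  Gus: 12·0 + 3·4 + 7·4 + 2·4 = 48
  Fay: 12·4 + 3·1 + 7·2 + 2·3 = 71
  Chen: 12·1 + 3·2 + 7·0 + 2·2 = 22
  Eli: 12·3 + 3·3 + 7·3 + 2·1 = 68

31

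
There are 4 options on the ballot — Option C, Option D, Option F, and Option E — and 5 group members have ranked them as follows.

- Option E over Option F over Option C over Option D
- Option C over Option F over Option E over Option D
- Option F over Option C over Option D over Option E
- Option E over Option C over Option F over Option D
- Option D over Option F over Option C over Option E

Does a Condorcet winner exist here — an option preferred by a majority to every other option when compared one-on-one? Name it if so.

Head-to-head results (5 voters total):
Option C vs Option D: Option C wins 4–1.
Option C vs Option F: Option F wins 3–2.
Option C vs Option E: Option C wins 3–2.
Option D vs Option F: Option F wins 4–1.
Option D vs Option E: Option E wins 3–2.
Option F vs Option E: Option F wins 3–2.
Option F beats each rival — Option C (3–2), Option D (4–1), Option E (3–2) — so Option F is the Condorcet winner.

Option F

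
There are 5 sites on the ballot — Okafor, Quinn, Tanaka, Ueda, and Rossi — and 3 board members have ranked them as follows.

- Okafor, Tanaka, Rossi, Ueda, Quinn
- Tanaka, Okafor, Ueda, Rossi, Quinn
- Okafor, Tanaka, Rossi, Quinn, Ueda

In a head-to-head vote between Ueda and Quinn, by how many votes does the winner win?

Ballots ranking Ueda above Quinn: 2.
Ballots ranking Quinn above Ueda: 1.
Ueda wins 2–1, a margin of 1.

1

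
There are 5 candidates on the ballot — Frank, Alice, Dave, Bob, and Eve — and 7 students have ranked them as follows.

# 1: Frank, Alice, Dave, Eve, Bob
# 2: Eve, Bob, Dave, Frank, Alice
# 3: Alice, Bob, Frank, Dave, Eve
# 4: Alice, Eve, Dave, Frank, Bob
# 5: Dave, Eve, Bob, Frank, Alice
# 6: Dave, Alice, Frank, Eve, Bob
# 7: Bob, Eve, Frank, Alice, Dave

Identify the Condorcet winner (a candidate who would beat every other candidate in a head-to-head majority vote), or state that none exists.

Head-to-head results (7 voters total):
Frank vs Alice: Frank wins 4–3.
Frank vs Dave: Dave wins 4–3.
Frank vs Bob: Bob wins 4–3.
Frank vs Eve: Eve wins 4–3.
Alice vs Dave: Alice wins 4–3.
Alice vs Bob: Alice wins 4–3.
Alice vs Eve: Alice wins 4–3.
Dave vs Bob: Dave wins 4–3.
Dave vs Eve: Dave wins 4–3.
Bob vs Eve: Eve wins 5–2.
No candidate beats all others: Frank beats Alice beats Dave beats Frank, a majority cycle.

None — there is no Condorcet winner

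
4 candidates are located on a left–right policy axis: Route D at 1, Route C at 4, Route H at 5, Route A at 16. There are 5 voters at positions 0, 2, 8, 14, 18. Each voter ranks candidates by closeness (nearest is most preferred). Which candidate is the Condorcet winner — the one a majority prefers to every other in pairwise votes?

Route H

With single-peaked preferences on a line, the Condorcet winner is the candidate closest to the median voter.
The median voter (position 8) is closest to Route H at 5.
Check: Route H vs Route D — voters closer to Route H: 3 of 5.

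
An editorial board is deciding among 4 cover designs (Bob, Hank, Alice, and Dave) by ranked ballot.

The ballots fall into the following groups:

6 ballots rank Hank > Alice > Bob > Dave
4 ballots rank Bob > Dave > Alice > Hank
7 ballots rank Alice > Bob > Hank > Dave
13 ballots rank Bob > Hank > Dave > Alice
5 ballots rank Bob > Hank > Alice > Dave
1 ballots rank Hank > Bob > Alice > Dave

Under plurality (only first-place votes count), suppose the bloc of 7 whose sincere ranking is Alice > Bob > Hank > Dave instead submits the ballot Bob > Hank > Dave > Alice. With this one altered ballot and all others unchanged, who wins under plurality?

Bob

First-place totals with the altered ballot: Bob 29, Hank 7, Alice 0, Dave 0.
The winner is unchanged: still Bob.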